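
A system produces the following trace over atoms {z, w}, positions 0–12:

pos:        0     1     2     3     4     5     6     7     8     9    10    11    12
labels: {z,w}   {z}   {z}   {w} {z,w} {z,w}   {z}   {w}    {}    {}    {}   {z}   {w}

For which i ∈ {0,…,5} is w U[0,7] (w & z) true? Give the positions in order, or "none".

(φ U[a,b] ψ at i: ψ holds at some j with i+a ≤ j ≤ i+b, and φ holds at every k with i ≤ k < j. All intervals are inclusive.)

0, 3, 4, 5

Evaluate at each i in [0,5]:
  i=0: ✓ (rhs at j=0)
  i=1: ✗ (lhs fails at k=1 before rhs at j=4)
  i=2: ✗ (lhs fails at k=2 before rhs at j=4)
  i=3: ✓ (rhs at j=4; lhs holds on [3,3])
  i=4: ✓ (rhs at j=4)
  i=5: ✓ (rhs at j=5)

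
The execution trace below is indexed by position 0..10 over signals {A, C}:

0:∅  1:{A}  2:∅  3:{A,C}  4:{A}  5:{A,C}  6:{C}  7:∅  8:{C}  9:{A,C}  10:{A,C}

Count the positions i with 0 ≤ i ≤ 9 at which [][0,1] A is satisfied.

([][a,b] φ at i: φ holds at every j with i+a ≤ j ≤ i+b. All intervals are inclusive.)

3

Evaluate at each i in [0,9]:
  i=0: ✗ (fails at j=0)
  i=1: ✗ (fails at j=2)
  i=2: ✗ (fails at j=2)
  i=3: ✓ (all of [3,4])
  i=4: ✓ (all of [4,5])
  i=5: ✗ (fails at j=6)
  i=6: ✗ (fails at j=6)
  i=7: ✗ (fails at j=7)
  i=8: ✗ (fails at j=8)
  i=9: ✓ (all of [9,10])
Positions where it holds: {3, 4, 9} → 3.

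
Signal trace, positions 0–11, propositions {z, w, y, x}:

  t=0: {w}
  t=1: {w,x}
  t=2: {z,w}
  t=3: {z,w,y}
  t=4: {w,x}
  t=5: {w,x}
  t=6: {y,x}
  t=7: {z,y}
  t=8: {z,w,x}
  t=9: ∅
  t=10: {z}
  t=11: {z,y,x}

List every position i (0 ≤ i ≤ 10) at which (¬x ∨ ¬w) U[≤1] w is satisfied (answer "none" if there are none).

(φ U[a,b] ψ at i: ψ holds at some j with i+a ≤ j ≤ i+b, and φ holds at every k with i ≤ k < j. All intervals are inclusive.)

Evaluate at each i in [0,10]:
  i=0: ✓ (rhs at j=0)
  i=1: ✓ (rhs at j=1)
  i=2: ✓ (rhs at j=2)
  i=3: ✓ (rhs at j=3)
  i=4: ✓ (rhs at j=4)
  i=5: ✓ (rhs at j=5)
  i=6: ✗ (no rhs in [6,7])
  i=7: ✓ (rhs at j=8; lhs holds on [7,7])
  i=8: ✓ (rhs at j=8)
  i=9: ✗ (no rhs in [9,10])
  i=10: ✗ (no rhs in [10,11])

0, 1, 2, 3, 4, 5, 7, 8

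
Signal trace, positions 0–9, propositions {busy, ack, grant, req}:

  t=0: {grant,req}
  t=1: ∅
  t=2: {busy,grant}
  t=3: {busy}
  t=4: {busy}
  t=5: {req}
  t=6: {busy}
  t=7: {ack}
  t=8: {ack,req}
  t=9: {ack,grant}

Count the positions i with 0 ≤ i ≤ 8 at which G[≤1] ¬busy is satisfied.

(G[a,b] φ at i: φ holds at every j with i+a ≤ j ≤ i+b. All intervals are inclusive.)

3

Evaluate at each i in [0,8]:
  i=0: ✓ (all of [0,1])
  i=1: ✗ (fails at j=2)
  i=2: ✗ (fails at j=2)
  i=3: ✗ (fails at j=3)
  i=4: ✗ (fails at j=4)
  i=5: ✗ (fails at j=6)
  i=6: ✗ (fails at j=6)
  i=7: ✓ (all of [7,8])
  i=8: ✓ (all of [8,9])
Positions where it holds: {0, 7, 8} → 3.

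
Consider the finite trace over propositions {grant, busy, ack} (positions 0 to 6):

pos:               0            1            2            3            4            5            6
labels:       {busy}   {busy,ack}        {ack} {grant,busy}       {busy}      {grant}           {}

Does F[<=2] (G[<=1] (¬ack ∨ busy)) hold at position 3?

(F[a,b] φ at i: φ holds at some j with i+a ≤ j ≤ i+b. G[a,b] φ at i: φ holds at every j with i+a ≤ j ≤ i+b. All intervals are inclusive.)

Holds

Check G[<=1] (¬ack ∨ busy) at each j in [3,5]:
  j=3: holds on [3,4]
  j=4: holds on [4,5]
  j=5: holds on [5,6]
Found at j=3 → formula holds.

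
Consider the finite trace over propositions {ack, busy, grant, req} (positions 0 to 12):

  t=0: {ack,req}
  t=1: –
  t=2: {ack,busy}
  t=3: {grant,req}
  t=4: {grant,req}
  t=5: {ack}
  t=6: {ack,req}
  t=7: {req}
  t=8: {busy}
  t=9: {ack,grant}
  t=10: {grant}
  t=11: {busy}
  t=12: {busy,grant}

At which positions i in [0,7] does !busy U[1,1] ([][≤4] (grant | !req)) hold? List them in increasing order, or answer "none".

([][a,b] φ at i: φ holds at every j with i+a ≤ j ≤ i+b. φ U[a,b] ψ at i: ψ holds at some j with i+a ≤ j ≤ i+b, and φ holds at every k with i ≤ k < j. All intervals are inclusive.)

Evaluate at each i in [0,7]:
  i=0: ✓ (rhs at j=1; lhs holds on [0,0])
  i=1: ✗ (no rhs in [2,2])
  i=2: ✗ (no rhs in [3,3])
  i=3: ✗ (no rhs in [4,4])
  i=4: ✗ (no rhs in [5,5])
  i=5: ✗ (no rhs in [6,6])
  i=6: ✗ (no rhs in [7,7])
  i=7: ✓ (rhs at j=8; lhs holds on [7,7])

0, 7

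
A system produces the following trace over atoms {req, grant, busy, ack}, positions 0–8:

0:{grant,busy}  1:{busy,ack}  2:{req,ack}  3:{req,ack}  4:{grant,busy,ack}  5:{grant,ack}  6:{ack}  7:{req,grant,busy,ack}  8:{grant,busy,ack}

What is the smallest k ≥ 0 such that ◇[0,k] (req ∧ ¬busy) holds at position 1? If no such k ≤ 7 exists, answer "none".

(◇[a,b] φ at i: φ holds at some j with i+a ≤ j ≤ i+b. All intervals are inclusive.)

Scan j = 1,2,… for (req ∧ ¬busy):
  j=1: fails
  j=2: holds
First hit at j=2, so smallest k = 2-1 = 1.

1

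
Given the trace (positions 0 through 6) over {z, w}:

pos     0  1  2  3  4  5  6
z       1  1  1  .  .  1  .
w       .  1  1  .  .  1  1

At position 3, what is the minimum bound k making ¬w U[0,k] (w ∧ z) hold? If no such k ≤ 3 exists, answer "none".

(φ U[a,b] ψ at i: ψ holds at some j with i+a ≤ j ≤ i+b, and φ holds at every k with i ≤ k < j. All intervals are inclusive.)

Need earliest j ≥ 3 with (w ∧ z), and ¬w at every k in [3,j-1].
  j=3: rhs fails.
  j=4: rhs fails.
  j=5: rhs holds; lhs holds on [3,4]. k = 2.

2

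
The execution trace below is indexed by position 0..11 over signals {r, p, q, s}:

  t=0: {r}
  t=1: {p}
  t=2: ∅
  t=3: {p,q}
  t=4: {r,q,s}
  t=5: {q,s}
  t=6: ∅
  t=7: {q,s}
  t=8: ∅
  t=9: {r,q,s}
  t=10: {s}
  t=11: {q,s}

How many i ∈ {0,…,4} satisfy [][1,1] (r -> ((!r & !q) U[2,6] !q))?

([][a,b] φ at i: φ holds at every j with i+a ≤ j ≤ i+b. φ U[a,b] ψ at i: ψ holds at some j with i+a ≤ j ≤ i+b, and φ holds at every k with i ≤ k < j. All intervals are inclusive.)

4

Evaluate at each i in [0,4]:
  i=0: ✓ (all of [1,1])
  i=1: ✓ (all of [2,2])
  i=2: ✓ (all of [3,3])
  i=3: ✗ (fails at j=4)
  i=4: ✓ (all of [5,5])
Positions where it holds: {0, 1, 2, 4} → 4.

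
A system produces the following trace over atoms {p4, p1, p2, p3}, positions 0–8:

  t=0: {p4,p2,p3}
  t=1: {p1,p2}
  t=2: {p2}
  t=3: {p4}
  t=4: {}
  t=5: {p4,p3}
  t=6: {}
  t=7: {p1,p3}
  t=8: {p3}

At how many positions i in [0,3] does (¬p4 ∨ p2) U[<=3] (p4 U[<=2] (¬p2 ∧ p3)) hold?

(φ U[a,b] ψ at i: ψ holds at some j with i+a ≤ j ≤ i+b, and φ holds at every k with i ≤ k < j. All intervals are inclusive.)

Evaluate at each i in [0,3]:
  i=0: ✗ (no rhs in [0,3])
  i=1: ✗ (no rhs in [1,4])
  i=2: ✗ (lhs fails at k=3 before rhs at j=5)
  i=3: ✗ (lhs fails at k=3 before rhs at j=5)
Positions where it holds: {} → 0.

0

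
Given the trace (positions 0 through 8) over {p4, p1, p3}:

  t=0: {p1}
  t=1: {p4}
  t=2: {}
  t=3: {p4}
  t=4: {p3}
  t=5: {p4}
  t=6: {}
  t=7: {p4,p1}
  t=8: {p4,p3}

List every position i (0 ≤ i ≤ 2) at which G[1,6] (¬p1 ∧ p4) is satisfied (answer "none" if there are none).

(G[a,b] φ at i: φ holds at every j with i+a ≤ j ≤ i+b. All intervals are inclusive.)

Evaluate at each i in [0,2]:
  i=0: ✗ (fails at j=2)
  i=1: ✗ (fails at j=2)
  i=2: ✗ (fails at j=4)

none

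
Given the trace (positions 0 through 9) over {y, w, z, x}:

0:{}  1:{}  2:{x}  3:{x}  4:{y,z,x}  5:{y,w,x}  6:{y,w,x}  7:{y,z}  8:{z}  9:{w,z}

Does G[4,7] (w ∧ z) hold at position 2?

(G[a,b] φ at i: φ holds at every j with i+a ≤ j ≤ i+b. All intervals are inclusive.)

No

Check (w ∧ z) at every j in [6,9]:
  j=6: false
  j=7: false
  j=8: false
  j=9: true
Fails at j=6 → formula fails.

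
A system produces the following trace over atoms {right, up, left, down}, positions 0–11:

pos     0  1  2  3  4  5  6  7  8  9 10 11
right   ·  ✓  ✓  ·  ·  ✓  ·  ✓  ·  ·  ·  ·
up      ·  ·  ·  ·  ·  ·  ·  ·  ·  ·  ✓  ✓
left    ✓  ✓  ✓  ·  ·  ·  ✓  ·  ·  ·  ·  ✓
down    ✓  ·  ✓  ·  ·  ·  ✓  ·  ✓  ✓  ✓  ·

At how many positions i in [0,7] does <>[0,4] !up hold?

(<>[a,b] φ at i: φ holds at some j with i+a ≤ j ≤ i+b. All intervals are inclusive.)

Evaluate at each i in [0,7]:
  i=0: ✓ (witness j=0)
  i=1: ✓ (witness j=1)
  i=2: ✓ (witness j=2)
  i=3: ✓ (witness j=3)
  i=4: ✓ (witness j=4)
  i=5: ✓ (witness j=5)
  i=6: ✓ (witness j=6)
  i=7: ✓ (witness j=7)
Positions where it holds: {0, 1, 2, 3, 4, 5, 6, 7} → 8.

8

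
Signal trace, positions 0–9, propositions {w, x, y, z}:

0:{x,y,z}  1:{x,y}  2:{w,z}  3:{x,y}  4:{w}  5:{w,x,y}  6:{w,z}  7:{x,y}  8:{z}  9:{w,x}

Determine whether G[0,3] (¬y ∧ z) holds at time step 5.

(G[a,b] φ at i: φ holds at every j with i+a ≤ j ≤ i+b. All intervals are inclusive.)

Check (¬y ∧ z) at every j in [5,8]:
  j=5: false
  j=6: true
  j=7: false
  j=8: true
Fails at j=5 → formula fails.

False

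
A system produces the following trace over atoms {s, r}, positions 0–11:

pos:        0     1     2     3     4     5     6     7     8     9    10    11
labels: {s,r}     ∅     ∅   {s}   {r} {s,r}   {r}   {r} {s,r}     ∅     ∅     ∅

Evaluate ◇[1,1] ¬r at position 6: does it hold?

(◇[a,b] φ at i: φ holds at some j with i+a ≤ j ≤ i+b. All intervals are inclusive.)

Check ¬r at each j in [7,7]:
  j=7: false
No position in the window satisfies it → formula fails.

Does not hold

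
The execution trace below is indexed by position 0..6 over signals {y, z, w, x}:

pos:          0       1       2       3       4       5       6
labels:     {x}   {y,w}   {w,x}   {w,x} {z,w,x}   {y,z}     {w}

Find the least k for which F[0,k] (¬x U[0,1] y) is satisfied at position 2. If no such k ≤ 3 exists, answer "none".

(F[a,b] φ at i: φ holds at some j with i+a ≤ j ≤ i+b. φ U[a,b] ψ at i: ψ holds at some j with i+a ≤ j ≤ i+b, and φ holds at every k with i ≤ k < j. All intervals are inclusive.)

Scan j = 2,3,… for (¬x U[0,1] y):
  j=2: fails
  j=3: fails
  j=4: fails
  j=5: holds
First hit at j=5, so smallest k = 5-2 = 3.

3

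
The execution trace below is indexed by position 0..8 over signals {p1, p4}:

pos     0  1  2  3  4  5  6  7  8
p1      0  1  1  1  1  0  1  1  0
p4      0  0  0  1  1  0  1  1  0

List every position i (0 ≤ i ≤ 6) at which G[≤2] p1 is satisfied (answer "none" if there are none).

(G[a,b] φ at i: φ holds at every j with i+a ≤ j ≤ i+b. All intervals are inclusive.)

Evaluate at each i in [0,6]:
  i=0: ✗ (fails at j=0)
  i=1: ✓ (all of [1,3])
  i=2: ✓ (all of [2,4])
  i=3: ✗ (fails at j=5)
  i=4: ✗ (fails at j=5)
  i=5: ✗ (fails at j=5)
  i=6: ✗ (fails at j=8)

1, 2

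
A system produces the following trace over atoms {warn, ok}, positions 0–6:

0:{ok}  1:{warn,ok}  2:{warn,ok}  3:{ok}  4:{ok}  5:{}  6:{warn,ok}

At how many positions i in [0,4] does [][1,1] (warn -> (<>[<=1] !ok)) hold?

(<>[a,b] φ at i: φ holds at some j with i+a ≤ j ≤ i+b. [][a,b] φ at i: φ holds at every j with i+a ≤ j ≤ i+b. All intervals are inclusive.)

3

Evaluate at each i in [0,4]:
  i=0: ✗ (fails at j=1)
  i=1: ✗ (fails at j=2)
  i=2: ✓ (all of [3,3])
  i=3: ✓ (all of [4,4])
  i=4: ✓ (all of [5,5])
Positions where it holds: {2, 3, 4} → 3.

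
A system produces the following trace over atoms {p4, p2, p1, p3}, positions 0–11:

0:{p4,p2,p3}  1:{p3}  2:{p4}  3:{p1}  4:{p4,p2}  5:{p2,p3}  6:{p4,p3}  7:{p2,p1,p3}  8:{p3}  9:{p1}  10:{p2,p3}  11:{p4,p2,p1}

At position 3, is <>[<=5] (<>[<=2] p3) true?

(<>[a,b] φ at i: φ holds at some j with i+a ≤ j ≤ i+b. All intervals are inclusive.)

Check <>[<=2] p3 at each j in [3,8]:
  j=3: holds (witness at 5)
  j=4: holds (witness at 5)
  j=5: holds (witness at 5)
  j=6: holds (witness at 6)
  j=7: holds (witness at 7)
  j=8: holds (witness at 8)
Found at j=3 → formula holds.

True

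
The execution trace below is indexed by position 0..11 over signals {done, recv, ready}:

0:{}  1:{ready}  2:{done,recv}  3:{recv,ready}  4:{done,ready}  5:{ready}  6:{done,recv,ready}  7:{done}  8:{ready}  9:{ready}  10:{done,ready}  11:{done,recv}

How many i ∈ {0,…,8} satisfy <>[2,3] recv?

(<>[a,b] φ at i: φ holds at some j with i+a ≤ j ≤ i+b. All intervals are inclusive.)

5

Evaluate at each i in [0,8]:
  i=0: ✓ (witness j=2)
  i=1: ✓ (witness j=3)
  i=2: ✗ (none in [4,5])
  i=3: ✓ (witness j=6)
  i=4: ✓ (witness j=6)
  i=5: ✗ (none in [7,8])
  i=6: ✗ (none in [8,9])
  i=7: ✗ (none in [9,10])
  i=8: ✓ (witness j=11)
Positions where it holds: {0, 1, 3, 4, 8} → 5.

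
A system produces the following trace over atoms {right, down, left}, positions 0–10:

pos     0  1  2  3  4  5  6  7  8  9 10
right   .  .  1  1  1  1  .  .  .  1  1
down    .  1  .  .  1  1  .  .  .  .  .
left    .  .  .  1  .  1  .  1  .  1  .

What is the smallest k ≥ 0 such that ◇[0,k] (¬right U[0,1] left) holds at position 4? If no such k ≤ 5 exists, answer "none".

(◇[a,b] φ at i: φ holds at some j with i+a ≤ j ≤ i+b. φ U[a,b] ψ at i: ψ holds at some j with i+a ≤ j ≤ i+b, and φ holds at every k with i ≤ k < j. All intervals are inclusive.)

1

Scan j = 4,5,… for (¬right U[0,1] left):
  j=4: fails
  j=5: holds
First hit at j=5, so smallest k = 5-4 = 1.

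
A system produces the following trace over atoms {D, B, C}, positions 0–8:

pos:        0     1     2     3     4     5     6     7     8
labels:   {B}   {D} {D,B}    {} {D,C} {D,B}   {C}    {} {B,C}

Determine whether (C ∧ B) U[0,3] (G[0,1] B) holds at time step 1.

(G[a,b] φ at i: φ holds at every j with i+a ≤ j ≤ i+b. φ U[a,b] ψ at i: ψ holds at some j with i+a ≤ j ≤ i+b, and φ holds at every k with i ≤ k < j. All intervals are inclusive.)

Does not hold

Need some j in [1,4] with G[0,1] B, and (C ∧ B) at every k in [1,j-1].
  j=1: G[0,1] B — fails at 1.
  j=2: G[0,1] B — fails at 3.
  j=3: G[0,1] B — fails at 3.
  j=4: G[0,1] B — fails at 4.
No j in the window works → until fails.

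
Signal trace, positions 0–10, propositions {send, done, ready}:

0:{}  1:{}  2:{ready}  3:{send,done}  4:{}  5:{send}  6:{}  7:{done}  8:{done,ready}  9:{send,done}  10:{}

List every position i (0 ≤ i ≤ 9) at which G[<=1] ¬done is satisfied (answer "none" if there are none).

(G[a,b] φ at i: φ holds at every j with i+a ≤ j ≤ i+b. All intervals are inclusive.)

0, 1, 4, 5

Evaluate at each i in [0,9]:
  i=0: ✓ (all of [0,1])
  i=1: ✓ (all of [1,2])
  i=2: ✗ (fails at j=3)
  i=3: ✗ (fails at j=3)
  i=4: ✓ (all of [4,5])
  i=5: ✓ (all of [5,6])
  i=6: ✗ (fails at j=7)
  i=7: ✗ (fails at j=7)
  i=8: ✗ (fails at j=8)
  i=9: ✗ (fails at j=9)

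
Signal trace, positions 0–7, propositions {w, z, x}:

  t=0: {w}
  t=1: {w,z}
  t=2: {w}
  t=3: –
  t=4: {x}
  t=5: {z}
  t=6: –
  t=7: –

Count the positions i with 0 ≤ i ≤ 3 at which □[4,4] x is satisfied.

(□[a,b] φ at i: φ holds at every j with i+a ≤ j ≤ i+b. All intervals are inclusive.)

1

Evaluate at each i in [0,3]:
  i=0: ✓ (all of [4,4])
  i=1: ✗ (fails at j=5)
  i=2: ✗ (fails at j=6)
  i=3: ✗ (fails at j=7)
Positions where it holds: {0} → 1.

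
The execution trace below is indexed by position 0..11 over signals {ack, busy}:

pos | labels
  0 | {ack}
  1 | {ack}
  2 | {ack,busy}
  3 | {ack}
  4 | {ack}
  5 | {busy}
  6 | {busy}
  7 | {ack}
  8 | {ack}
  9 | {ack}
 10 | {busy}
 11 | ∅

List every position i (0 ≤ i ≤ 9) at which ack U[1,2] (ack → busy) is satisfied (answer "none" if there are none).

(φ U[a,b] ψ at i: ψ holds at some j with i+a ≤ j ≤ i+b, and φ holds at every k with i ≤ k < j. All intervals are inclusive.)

0, 1, 3, 4, 8, 9

Evaluate at each i in [0,9]:
  i=0: ✓ (rhs at j=2; lhs holds on [0,1])
  i=1: ✓ (rhs at j=2; lhs holds on [1,1])
  i=2: ✗ (no rhs in [3,4])
  i=3: ✓ (rhs at j=5; lhs holds on [3,4])
  i=4: ✓ (rhs at j=5; lhs holds on [4,4])
  i=5: ✗ (lhs fails at k=5 before rhs at j=6)
  i=6: ✗ (no rhs in [7,8])
  i=7: ✗ (no rhs in [8,9])
  i=8: ✓ (rhs at j=10; lhs holds on [8,9])
  i=9: ✓ (rhs at j=10; lhs holds on [9,9])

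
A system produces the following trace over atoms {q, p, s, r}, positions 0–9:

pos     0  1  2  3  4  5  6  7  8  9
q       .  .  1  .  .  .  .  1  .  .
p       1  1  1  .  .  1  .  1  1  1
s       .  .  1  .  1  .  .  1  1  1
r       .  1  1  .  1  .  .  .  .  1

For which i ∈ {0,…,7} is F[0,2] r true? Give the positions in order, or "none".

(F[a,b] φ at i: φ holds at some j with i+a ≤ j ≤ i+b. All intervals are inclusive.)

Evaluate at each i in [0,7]:
  i=0: ✓ (witness j=1)
  i=1: ✓ (witness j=1)
  i=2: ✓ (witness j=2)
  i=3: ✓ (witness j=4)
  i=4: ✓ (witness j=4)
  i=5: ✗ (none in [5,7])
  i=6: ✗ (none in [6,8])
  i=7: ✓ (witness j=9)

0, 1, 2, 3, 4, 7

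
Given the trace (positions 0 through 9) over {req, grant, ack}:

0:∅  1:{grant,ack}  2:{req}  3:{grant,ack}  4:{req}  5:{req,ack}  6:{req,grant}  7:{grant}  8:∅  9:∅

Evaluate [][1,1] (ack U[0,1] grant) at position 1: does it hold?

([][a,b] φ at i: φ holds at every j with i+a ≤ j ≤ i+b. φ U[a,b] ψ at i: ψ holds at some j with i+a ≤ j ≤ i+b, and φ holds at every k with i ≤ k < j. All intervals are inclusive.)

False

Check (ack U[0,1] grant) at every j in [2,2]:
  j=2: fails
Fails at j=2 → formula fails.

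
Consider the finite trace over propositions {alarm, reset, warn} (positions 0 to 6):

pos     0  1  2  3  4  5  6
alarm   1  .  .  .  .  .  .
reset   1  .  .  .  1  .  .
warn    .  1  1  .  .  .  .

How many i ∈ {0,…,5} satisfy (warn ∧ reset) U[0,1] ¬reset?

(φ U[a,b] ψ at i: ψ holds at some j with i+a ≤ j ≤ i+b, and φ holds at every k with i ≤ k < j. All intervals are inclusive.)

Evaluate at each i in [0,5]:
  i=0: ✗ (lhs fails at k=0 before rhs at j=1)
  i=1: ✓ (rhs at j=1)
  i=2: ✓ (rhs at j=2)
  i=3: ✓ (rhs at j=3)
  i=4: ✗ (lhs fails at k=4 before rhs at j=5)
  i=5: ✓ (rhs at j=5)
Positions where it holds: {1, 2, 3, 5} → 4.

4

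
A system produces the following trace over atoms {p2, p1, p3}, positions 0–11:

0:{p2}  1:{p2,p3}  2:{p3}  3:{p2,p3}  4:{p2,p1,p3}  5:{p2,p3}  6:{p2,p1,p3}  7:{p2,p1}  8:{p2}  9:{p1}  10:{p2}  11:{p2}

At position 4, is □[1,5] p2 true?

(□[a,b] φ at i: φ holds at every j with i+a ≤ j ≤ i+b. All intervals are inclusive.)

Check p2 at every j in [5,9]:
  j=5: true
  j=6: true
  j=7: true
  j=8: true
  j=9: false
Fails at j=9 → formula fails.

Does not hold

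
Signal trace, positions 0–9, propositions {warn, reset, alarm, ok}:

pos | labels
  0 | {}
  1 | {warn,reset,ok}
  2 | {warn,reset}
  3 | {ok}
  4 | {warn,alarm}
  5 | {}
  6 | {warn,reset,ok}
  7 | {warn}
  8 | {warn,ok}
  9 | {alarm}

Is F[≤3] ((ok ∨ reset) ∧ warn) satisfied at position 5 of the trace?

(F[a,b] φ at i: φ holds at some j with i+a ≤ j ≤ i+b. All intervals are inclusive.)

Check ((ok ∨ reset) ∧ warn) at each j in [5,8]:
  j=5: false
  j=6: true
  j=7: false
  j=8: true
Found at j=6 → formula holds.

Holds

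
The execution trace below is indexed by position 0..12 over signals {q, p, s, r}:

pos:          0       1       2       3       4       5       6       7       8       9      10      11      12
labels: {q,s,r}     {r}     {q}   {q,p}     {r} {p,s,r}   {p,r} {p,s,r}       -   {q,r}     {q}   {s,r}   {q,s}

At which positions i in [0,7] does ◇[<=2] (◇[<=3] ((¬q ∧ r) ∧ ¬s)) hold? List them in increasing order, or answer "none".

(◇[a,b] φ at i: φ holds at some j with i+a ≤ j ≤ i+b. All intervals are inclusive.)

Evaluate at each i in [0,7]:
  i=0: ✓ (witness j=0)
  i=1: ✓ (witness j=1)
  i=2: ✓ (witness j=2)
  i=3: ✓ (witness j=3)
  i=4: ✓ (witness j=4)
  i=5: ✓ (witness j=5)
  i=6: ✓ (witness j=6)
  i=7: ✗ (none in [7,9])

0, 1, 2, 3, 4, 5, 6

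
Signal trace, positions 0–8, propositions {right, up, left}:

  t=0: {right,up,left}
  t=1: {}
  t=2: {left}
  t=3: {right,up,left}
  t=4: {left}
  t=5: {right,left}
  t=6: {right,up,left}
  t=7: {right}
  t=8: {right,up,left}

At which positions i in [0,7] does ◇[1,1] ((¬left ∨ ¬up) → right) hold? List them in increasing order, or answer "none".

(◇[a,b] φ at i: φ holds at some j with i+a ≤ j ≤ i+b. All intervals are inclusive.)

Evaluate at each i in [0,7]:
  i=0: ✗ (none in [1,1])
  i=1: ✗ (none in [2,2])
  i=2: ✓ (witness j=3)
  i=3: ✗ (none in [4,4])
  i=4: ✓ (witness j=5)
  i=5: ✓ (witness j=6)
  i=6: ✓ (witness j=7)
  i=7: ✓ (witness j=8)

2, 4, 5, 6, 7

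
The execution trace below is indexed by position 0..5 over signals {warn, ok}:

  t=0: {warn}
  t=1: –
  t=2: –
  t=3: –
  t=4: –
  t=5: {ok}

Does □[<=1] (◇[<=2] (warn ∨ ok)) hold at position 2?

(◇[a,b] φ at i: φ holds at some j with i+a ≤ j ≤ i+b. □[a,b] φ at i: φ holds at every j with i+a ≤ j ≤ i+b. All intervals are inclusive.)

Does not hold

Check ◇[<=2] (warn ∨ ok) at every j in [2,3]:
  j=2: fails (none in [2,4])
  j=3: holds (witness at 5)
Fails at j=2 → formula fails.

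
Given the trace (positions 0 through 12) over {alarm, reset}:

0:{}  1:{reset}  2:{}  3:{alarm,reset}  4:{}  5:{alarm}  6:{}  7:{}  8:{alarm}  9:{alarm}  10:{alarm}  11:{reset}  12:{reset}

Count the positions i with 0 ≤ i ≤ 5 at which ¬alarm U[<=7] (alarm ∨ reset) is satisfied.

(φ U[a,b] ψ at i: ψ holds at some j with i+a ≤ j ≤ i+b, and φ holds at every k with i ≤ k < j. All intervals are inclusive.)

6

Evaluate at each i in [0,5]:
  i=0: ✓ (rhs at j=1; lhs holds on [0,0])
  i=1: ✓ (rhs at j=1)
  i=2: ✓ (rhs at j=3; lhs holds on [2,2])
  i=3: ✓ (rhs at j=3)
  i=4: ✓ (rhs at j=5; lhs holds on [4,4])
  i=5: ✓ (rhs at j=5)
Positions where it holds: {0, 1, 2, 3, 4, 5} → 6.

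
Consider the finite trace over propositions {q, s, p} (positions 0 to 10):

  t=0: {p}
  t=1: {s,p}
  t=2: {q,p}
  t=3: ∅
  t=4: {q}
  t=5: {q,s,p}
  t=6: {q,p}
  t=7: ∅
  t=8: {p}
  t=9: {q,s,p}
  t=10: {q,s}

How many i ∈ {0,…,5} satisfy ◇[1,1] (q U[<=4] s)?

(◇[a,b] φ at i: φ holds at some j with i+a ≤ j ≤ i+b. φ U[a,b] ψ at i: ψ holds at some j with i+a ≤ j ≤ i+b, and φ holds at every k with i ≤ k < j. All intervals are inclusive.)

3

Evaluate at each i in [0,5]:
  i=0: ✓ (witness j=1)
  i=1: ✗ (none in [2,2])
  i=2: ✗ (none in [3,3])
  i=3: ✓ (witness j=4)
  i=4: ✓ (witness j=5)
  i=5: ✗ (none in [6,6])
Positions where it holds: {0, 3, 4} → 3.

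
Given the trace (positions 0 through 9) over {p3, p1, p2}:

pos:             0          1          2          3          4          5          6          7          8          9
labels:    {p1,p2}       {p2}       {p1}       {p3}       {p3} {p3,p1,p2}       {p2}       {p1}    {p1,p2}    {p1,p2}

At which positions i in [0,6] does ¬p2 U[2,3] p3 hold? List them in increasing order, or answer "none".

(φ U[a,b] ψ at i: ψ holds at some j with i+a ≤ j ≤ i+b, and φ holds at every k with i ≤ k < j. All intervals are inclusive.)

2, 3

Evaluate at each i in [0,6]:
  i=0: ✗ (lhs fails at k=0 before rhs at j=3)
  i=1: ✗ (lhs fails at k=1 before rhs at j=3)
  i=2: ✓ (rhs at j=4; lhs holds on [2,3])
  i=3: ✓ (rhs at j=5; lhs holds on [3,4])
  i=4: ✗ (no rhs in [6,7])
  i=5: ✗ (no rhs in [7,8])
  i=6: ✗ (no rhs in [8,9])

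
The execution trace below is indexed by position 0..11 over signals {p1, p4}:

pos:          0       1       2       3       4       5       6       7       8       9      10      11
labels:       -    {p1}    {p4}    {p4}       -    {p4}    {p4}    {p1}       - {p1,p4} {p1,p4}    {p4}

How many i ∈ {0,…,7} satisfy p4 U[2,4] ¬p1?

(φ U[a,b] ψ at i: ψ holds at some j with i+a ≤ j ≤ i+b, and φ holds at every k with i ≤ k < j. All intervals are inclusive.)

1

Evaluate at each i in [0,7]:
  i=0: ✗ (lhs fails at k=0 before rhs at j=2)
  i=1: ✗ (lhs fails at k=1 before rhs at j=3)
  i=2: ✓ (rhs at j=4; lhs holds on [2,3])
  i=3: ✗ (lhs fails at k=4 before rhs at j=5)
  i=4: ✗ (lhs fails at k=4 before rhs at j=6)
  i=5: ✗ (lhs fails at k=7 before rhs at j=8)
  i=6: ✗ (lhs fails at k=7 before rhs at j=8)
  i=7: ✗ (lhs fails at k=7 before rhs at j=11)
Positions where it holds: {2} → 1.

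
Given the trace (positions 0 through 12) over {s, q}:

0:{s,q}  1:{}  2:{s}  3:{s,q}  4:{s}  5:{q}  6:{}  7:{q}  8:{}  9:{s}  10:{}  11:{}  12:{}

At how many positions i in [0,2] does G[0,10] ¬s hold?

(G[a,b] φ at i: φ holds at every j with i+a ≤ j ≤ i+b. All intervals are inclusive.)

0

Evaluate at each i in [0,2]:
  i=0: ✗ (fails at j=0)
  i=1: ✗ (fails at j=2)
  i=2: ✗ (fails at j=2)
Positions where it holds: {} → 0.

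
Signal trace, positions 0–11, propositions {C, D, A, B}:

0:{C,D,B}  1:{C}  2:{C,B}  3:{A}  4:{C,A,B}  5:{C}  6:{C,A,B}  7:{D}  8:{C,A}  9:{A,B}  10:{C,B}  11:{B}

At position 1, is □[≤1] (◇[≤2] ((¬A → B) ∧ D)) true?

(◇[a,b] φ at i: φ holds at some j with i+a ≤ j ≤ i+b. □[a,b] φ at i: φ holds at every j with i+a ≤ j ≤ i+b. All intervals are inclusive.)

Check ◇[≤2] ((¬A → B) ∧ D) at every j in [1,2]:
  j=1: fails (none in [1,3])
  j=2: fails (none in [2,4])
Fails at j=1 → formula fails.

Does not hold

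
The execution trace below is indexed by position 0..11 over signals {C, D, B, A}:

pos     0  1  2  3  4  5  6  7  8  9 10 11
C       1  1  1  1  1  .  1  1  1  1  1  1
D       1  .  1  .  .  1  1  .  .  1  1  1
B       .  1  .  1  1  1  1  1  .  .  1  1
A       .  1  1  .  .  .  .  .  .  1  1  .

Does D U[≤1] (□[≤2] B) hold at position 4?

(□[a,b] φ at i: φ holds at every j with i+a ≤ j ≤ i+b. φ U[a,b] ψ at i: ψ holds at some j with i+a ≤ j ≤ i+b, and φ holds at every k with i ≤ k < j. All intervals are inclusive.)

Need some j in [4,5] with □[≤2] B, and D at every k in [4,j-1].
  j=4: □[≤2] B holds; no prefix to check → satisfied.

True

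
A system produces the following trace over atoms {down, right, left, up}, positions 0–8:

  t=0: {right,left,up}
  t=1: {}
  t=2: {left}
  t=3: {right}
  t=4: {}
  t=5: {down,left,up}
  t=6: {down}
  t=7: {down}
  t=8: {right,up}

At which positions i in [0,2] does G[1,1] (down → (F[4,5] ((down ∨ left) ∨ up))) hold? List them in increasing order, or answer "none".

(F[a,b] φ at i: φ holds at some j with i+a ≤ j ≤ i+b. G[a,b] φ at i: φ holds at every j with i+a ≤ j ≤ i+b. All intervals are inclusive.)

Evaluate at each i in [0,2]:
  i=0: ✓ (all of [1,1])
  i=1: ✓ (all of [2,2])
  i=2: ✓ (all of [3,3])

0, 1, 2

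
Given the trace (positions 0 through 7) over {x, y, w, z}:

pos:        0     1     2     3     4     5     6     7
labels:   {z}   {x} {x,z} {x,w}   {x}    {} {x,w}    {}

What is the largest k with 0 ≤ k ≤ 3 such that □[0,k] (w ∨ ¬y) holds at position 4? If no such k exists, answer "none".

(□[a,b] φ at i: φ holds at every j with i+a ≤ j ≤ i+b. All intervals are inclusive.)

3

(w ∨ ¬y) must hold from j=4 onward; find where it first fails.
  j=4: holds
  j=5: holds
  j=6: holds
  j=7: holds
Holds through j=7; largest k = 3.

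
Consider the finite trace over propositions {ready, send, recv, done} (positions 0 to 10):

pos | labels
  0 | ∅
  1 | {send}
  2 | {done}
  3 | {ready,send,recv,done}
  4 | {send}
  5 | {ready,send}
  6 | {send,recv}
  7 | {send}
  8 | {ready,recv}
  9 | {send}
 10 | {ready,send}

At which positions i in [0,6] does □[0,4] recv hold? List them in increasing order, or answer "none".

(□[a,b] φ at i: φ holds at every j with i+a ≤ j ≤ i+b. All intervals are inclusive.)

Evaluate at each i in [0,6]:
  i=0: ✗ (fails at j=0)
  i=1: ✗ (fails at j=1)
  i=2: ✗ (fails at j=2)
  i=3: ✗ (fails at j=4)
  i=4: ✗ (fails at j=4)
  i=5: ✗ (fails at j=5)
  i=6: ✗ (fails at j=7)

none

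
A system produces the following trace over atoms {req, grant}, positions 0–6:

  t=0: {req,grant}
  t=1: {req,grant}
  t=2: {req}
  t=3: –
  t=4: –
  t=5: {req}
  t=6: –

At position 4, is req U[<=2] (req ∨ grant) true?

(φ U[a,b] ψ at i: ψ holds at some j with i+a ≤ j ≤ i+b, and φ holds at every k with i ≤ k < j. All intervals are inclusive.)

Need some j in [4,6] with (req ∨ grant), and req at every k in [4,j-1].
  j=4: (req ∨ grant) false.
  j=5: (req ∨ grant) holds, but req fails at k=4 → not this j.
  j=6: (req ∨ grant) false.
No j in the window works → until fails.

False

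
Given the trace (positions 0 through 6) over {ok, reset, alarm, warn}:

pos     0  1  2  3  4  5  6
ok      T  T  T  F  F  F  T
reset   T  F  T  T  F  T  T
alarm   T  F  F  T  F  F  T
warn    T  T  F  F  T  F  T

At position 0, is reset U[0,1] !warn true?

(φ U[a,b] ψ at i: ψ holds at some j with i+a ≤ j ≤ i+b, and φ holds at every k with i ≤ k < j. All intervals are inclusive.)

False

Need some j in [0,1] with !warn, and reset at every k in [0,j-1].
  j=0: !warn false.
  j=1: !warn false.
No j in the window works → until fails.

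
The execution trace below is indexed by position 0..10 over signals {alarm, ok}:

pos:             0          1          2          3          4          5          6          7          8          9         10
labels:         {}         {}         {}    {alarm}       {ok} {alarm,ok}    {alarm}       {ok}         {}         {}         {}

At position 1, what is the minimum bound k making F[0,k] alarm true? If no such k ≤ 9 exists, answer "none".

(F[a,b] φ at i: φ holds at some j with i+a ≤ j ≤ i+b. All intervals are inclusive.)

Scan j = 1,2,… for alarm:
  j=1: fails
  j=2: fails
  j=3: holds
First hit at j=3, so smallest k = 3-1 = 2.

2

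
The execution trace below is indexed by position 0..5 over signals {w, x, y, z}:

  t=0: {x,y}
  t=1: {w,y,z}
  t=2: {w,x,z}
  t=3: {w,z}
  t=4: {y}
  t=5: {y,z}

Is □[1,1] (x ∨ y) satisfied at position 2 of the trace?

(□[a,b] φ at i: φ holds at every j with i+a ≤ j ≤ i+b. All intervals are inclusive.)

Check (x ∨ y) at every j in [3,3]:
  j=3: false
Fails at j=3 → formula fails.

No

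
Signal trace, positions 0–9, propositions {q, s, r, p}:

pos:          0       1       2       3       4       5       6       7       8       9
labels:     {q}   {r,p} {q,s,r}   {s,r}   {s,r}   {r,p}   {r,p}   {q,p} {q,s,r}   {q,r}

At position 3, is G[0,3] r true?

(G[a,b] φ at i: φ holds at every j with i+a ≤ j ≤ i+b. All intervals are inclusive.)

Check r at every j in [3,6]:
  j=3: true
  j=4: true
  j=5: true
  j=6: true
All positions satisfy it → formula holds.

Holds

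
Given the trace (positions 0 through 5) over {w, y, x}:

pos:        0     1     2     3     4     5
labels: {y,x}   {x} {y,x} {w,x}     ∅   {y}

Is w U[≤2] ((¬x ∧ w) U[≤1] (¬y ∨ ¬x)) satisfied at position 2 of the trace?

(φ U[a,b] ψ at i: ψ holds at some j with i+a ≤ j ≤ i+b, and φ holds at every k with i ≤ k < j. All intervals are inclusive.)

Need some j in [2,4] with ((¬x ∧ w) U[≤1] (¬y ∨ ¬x)), and w at every k in [2,j-1].
  j=2: ((¬x ∧ w) U[≤1] (¬y ∨ ¬x)) — fails.
  j=3: ((¬x ∧ w) U[≤1] (¬y ∨ ¬x)) holds, but w fails at k=2 → not this j.
  j=4: ((¬x ∧ w) U[≤1] (¬y ∨ ¬x)) holds, but w fails at k=2 → not this j.
No j in the window works → until fails.

Does not hold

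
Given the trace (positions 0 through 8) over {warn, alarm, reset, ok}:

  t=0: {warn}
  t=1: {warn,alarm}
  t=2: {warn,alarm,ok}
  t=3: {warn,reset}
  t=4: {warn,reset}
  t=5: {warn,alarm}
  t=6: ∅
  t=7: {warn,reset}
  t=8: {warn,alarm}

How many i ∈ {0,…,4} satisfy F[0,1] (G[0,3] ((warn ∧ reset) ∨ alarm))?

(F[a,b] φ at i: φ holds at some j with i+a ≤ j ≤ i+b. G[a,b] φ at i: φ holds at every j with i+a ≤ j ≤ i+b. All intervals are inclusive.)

Evaluate at each i in [0,4]:
  i=0: ✓ (witness j=1)
  i=1: ✓ (witness j=1)
  i=2: ✓ (witness j=2)
  i=3: ✗ (none in [3,4])
  i=4: ✗ (none in [4,5])
Positions where it holds: {0, 1, 2} → 3.

3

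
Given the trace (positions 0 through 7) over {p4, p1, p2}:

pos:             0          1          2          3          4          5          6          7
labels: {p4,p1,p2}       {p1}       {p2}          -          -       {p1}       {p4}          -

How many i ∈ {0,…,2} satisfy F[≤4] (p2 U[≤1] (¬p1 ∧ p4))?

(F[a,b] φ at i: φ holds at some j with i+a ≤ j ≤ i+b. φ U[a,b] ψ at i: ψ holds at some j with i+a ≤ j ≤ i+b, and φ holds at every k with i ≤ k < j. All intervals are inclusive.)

Evaluate at each i in [0,2]:
  i=0: ✗ (none in [0,4])
  i=1: ✗ (none in [1,5])
  i=2: ✓ (witness j=6)
Positions where it holds: {2} → 1.

1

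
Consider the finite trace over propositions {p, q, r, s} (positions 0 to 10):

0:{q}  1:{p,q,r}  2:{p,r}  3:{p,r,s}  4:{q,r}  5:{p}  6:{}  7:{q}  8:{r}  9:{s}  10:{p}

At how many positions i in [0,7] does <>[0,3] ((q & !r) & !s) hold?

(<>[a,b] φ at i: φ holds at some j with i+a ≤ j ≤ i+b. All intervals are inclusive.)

5

Evaluate at each i in [0,7]:
  i=0: ✓ (witness j=0)
  i=1: ✗ (none in [1,4])
  i=2: ✗ (none in [2,5])
  i=3: ✗ (none in [3,6])
  i=4: ✓ (witness j=7)
  i=5: ✓ (witness j=7)
  i=6: ✓ (witness j=7)
  i=7: ✓ (witness j=7)
Positions where it holds: {0, 4, 5, 6, 7} → 5.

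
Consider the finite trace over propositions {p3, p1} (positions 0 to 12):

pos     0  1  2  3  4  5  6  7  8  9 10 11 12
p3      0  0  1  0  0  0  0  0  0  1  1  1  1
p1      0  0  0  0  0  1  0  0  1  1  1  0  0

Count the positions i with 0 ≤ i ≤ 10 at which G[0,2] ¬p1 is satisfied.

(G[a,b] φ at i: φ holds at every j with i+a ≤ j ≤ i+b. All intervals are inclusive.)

Evaluate at each i in [0,10]:
  i=0: ✓ (all of [0,2])
  i=1: ✓ (all of [1,3])
  i=2: ✓ (all of [2,4])
  i=3: ✗ (fails at j=5)
  i=4: ✗ (fails at j=5)
  i=5: ✗ (fails at j=5)
  i=6: ✗ (fails at j=8)
  i=7: ✗ (fails at j=8)
  i=8: ✗ (fails at j=8)
  i=9: ✗ (fails at j=9)
  i=10: ✗ (fails at j=10)
Positions where it holds: {0, 1, 2} → 3.

3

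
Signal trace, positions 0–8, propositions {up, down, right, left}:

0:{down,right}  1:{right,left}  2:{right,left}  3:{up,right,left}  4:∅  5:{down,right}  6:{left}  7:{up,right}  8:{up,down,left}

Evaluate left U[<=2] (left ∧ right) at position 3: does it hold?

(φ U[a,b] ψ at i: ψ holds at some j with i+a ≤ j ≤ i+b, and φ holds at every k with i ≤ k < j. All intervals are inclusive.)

Need some j in [3,5] with (left ∧ right), and left at every k in [3,j-1].
  j=3: (left ∧ right) holds; no prefix to check → satisfied.

Holds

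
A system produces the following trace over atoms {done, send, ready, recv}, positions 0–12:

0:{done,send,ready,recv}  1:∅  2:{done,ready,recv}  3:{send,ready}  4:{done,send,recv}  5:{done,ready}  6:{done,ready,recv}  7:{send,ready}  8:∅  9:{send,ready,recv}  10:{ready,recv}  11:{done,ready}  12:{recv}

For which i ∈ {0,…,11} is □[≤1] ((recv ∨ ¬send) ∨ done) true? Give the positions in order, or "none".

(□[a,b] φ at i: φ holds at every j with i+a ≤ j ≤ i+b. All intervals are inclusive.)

0, 1, 4, 5, 8, 9, 10, 11

Evaluate at each i in [0,11]:
  i=0: ✓ (all of [0,1])
  i=1: ✓ (all of [1,2])
  i=2: ✗ (fails at j=3)
  i=3: ✗ (fails at j=3)
  i=4: ✓ (all of [4,5])
  i=5: ✓ (all of [5,6])
  i=6: ✗ (fails at j=7)
  i=7: ✗ (fails at j=7)
  i=8: ✓ (all of [8,9])
  i=9: ✓ (all of [9,10])
  i=10: ✓ (all of [10,11])
  i=11: ✓ (all of [11,12])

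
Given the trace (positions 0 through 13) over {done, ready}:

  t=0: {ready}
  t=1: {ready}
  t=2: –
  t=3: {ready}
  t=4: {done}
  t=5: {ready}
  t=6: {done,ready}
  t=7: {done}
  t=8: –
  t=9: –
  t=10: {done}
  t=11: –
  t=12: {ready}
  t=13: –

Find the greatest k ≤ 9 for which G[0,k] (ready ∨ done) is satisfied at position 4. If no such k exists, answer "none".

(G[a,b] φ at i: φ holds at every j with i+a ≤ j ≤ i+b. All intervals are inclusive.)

3

(ready ∨ done) must hold from j=4 onward; find where it first fails.
  j=4: holds
  j=5: holds
  j=6: holds
  j=7: holds
  j=8: fails
Holds on [4,7], so largest k = 3.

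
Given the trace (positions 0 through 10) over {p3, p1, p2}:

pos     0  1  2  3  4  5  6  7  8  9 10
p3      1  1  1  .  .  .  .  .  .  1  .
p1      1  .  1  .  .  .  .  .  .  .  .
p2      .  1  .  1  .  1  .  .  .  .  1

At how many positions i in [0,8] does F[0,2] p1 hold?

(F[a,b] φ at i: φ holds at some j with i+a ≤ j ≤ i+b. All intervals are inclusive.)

3

Evaluate at each i in [0,8]:
  i=0: ✓ (witness j=0)
  i=1: ✓ (witness j=2)
  i=2: ✓ (witness j=2)
  i=3: ✗ (none in [3,5])
  i=4: ✗ (none in [4,6])
  i=5: ✗ (none in [5,7])
  i=6: ✗ (none in [6,8])
  i=7: ✗ (none in [7,9])
  i=8: ✗ (none in [8,10])
Positions where it holds: {0, 1, 2} → 3.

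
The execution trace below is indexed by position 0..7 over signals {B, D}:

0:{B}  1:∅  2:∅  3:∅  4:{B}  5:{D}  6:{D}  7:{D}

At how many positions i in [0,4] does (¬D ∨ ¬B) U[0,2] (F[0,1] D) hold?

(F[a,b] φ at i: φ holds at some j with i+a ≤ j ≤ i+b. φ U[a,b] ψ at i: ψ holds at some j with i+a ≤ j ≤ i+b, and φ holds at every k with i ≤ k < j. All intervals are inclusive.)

Evaluate at each i in [0,4]:
  i=0: ✗ (no rhs in [0,2])
  i=1: ✗ (no rhs in [1,3])
  i=2: ✓ (rhs at j=4; lhs holds on [2,3])
  i=3: ✓ (rhs at j=4; lhs holds on [3,3])
  i=4: ✓ (rhs at j=4)
Positions where it holds: {2, 3, 4} → 3.

3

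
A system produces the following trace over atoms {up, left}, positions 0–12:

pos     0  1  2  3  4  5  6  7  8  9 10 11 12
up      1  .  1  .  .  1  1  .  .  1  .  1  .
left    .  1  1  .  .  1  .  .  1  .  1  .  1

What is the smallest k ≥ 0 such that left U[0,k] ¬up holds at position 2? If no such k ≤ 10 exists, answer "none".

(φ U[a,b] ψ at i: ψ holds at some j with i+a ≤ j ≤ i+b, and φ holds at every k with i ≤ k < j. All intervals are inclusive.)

Need earliest j ≥ 2 with ¬up, and left at every k in [2,j-1].
  j=2: rhs fails.
  j=3: rhs holds; lhs holds on [2,2]. k = 1.

1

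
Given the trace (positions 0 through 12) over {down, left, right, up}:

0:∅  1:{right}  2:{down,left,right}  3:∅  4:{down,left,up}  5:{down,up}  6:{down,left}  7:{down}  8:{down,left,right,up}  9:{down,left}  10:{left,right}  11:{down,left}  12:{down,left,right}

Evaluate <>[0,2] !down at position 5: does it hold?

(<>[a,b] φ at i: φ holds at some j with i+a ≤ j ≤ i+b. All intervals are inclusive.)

Check !down at each j in [5,7]:
  j=5: false
  j=6: false
  j=7: false
No position in the window satisfies it → formula fails.

False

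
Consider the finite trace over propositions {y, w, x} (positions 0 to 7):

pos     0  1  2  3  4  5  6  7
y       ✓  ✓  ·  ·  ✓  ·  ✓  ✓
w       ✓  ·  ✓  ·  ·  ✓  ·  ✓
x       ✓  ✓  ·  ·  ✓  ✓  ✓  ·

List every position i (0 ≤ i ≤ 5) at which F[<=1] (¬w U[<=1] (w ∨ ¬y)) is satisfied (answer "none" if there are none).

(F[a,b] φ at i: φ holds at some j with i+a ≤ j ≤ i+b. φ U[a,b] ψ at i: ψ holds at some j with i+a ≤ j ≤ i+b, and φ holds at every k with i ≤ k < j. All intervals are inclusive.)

Evaluate at each i in [0,5]:
  i=0: ✓ (witness j=0)
  i=1: ✓ (witness j=1)
  i=2: ✓ (witness j=2)
  i=3: ✓ (witness j=3)
  i=4: ✓ (witness j=4)
  i=5: ✓ (witness j=5)

0, 1, 2, 3, 4, 5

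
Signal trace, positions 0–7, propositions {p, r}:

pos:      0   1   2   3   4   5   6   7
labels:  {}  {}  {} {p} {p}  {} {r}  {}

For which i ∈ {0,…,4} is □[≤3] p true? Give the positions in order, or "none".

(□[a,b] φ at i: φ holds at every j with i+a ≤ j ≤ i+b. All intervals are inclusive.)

none

Evaluate at each i in [0,4]:
  i=0: ✗ (fails at j=0)
  i=1: ✗ (fails at j=1)
  i=2: ✗ (fails at j=2)
  i=3: ✗ (fails at j=5)
  i=4: ✗ (fails at j=5)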